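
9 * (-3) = -27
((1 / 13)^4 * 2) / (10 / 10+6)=2 / 199927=0.00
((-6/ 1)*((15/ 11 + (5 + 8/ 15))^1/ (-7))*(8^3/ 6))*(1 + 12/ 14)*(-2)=-15149056/ 8085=-1873.72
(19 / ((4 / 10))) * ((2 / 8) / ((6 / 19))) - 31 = 317 / 48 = 6.60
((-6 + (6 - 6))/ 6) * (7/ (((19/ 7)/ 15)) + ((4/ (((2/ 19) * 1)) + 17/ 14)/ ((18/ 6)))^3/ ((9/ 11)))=-144333927/ 52136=-2768.41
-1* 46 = -46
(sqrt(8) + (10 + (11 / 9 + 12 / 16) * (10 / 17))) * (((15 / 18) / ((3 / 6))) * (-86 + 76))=-233.14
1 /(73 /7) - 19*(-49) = 67970 /73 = 931.10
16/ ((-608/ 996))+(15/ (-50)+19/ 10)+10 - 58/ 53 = -79074/ 5035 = -15.70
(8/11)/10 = 4/55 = 0.07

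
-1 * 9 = -9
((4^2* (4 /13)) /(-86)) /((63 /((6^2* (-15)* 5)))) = 9600 /3913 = 2.45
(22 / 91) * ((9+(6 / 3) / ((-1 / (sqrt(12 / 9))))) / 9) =22 / 91 - 88 * sqrt(3) / 2457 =0.18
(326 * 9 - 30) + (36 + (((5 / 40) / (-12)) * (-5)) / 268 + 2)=75691781 / 25728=2942.00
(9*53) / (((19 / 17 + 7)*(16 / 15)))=40545 / 736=55.09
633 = 633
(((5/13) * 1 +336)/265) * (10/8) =4373/2756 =1.59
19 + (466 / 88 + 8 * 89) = 32397 / 44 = 736.30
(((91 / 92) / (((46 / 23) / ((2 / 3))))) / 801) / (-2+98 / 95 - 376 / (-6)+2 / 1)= 8645 / 1337804568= 0.00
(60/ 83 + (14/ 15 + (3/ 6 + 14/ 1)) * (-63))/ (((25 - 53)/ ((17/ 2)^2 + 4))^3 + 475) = -4575988030725/ 2236948263202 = -2.05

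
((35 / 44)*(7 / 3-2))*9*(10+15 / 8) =9975 / 352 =28.34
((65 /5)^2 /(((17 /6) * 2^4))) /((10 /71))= 35997 /1360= 26.47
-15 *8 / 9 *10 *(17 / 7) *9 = -20400 / 7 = -2914.29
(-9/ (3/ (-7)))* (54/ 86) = 567/ 43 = 13.19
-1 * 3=-3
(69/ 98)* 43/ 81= 989/ 2646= 0.37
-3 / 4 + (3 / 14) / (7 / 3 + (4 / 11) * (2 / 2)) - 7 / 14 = -2917 / 2492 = -1.17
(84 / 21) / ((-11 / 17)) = -68 / 11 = -6.18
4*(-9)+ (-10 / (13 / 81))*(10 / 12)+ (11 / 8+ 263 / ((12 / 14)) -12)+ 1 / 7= 455207 / 2184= 208.43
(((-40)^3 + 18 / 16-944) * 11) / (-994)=5714973 / 7952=718.68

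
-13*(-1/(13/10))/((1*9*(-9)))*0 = 0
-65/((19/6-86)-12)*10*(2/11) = 7800/6259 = 1.25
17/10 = 1.70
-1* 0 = 0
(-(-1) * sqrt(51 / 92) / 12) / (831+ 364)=sqrt(1173) / 659640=0.00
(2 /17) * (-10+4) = -12 /17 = -0.71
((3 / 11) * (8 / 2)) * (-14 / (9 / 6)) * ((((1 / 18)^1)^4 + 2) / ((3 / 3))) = -1469671 / 72171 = -20.36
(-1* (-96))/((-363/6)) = -192/121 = -1.59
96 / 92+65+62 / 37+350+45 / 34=12124581 / 28934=419.04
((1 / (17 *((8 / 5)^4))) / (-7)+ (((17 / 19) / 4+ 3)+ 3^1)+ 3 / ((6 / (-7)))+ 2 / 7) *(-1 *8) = -27858333 / 1157632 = -24.06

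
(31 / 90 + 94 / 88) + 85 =86.41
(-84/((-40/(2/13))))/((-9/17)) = -119/195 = -0.61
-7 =-7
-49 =-49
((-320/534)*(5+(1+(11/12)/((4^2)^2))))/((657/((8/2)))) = -92215/4210056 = -0.02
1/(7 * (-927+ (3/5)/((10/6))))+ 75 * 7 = 85135025/162162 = 525.00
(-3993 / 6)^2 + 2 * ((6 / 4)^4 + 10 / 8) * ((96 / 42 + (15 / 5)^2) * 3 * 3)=24873665 / 56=444172.59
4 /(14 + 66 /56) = 112 /425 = 0.26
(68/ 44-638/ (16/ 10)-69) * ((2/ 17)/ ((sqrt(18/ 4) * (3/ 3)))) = -20513 * sqrt(2)/ 1122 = -25.86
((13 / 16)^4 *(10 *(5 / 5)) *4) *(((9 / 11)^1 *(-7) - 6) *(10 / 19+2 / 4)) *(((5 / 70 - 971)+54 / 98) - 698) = 117467613094455 / 335577088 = 350046.58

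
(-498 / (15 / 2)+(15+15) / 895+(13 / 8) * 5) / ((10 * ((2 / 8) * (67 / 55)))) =-4587099 / 239860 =-19.12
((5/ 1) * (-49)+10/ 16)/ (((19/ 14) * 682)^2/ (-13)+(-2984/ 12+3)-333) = 747201/ 203261048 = 0.00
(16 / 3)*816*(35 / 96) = 4760 / 3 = 1586.67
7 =7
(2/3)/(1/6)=4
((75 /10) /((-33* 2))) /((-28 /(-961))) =-4805 /1232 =-3.90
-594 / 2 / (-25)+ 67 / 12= 5239 / 300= 17.46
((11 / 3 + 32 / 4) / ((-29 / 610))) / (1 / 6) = -1472.41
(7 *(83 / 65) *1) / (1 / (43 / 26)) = 24983 / 1690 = 14.78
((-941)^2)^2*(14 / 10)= 5488536209527 / 5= 1097707241905.40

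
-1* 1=-1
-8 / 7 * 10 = -80 / 7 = -11.43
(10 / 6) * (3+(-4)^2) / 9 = 3.52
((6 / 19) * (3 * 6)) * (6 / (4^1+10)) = 2.44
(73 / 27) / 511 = 1 / 189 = 0.01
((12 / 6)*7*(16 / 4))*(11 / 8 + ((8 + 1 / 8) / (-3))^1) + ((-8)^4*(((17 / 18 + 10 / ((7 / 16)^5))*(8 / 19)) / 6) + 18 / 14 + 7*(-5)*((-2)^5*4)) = 1586522666377 / 8621991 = 184008.85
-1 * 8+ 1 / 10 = -79 / 10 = -7.90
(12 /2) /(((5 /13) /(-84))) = -6552 /5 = -1310.40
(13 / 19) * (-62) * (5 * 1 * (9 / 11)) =-173.54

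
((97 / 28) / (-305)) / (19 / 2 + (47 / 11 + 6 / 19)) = -0.00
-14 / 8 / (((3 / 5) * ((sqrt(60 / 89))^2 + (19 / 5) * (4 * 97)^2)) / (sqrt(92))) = -2225 * sqrt(23) / 218203032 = -0.00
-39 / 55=-0.71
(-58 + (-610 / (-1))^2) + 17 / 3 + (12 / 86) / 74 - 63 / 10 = 17757534521 / 47730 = 372041.37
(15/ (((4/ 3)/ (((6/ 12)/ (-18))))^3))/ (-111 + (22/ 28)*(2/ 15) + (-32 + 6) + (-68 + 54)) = 175/ 194691072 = 0.00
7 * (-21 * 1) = -147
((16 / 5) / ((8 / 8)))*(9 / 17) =144 / 85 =1.69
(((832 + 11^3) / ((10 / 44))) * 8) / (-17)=-380688 / 85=-4478.68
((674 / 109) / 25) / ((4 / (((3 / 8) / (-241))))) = -0.00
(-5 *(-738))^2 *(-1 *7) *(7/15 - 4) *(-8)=-2694172320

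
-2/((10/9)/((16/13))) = -144/65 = -2.22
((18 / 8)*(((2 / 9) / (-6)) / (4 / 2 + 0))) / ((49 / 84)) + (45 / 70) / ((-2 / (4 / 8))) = -0.23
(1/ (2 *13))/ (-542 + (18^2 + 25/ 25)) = -1/ 5642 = -0.00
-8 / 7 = -1.14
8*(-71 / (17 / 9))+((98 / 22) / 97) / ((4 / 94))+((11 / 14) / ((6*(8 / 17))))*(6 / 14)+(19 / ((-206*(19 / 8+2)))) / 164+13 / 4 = -177918013818949 / 600551816480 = -296.26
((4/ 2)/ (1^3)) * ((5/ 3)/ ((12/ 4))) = 10/ 9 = 1.11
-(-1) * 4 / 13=4 / 13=0.31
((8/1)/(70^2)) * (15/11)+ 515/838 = 1392953/2258410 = 0.62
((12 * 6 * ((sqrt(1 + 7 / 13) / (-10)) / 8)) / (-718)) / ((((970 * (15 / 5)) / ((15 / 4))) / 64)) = 36 * sqrt(65) / 2263495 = 0.00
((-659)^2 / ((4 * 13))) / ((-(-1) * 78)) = 434281 / 4056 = 107.07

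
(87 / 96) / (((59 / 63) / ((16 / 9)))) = 203 / 118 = 1.72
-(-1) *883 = 883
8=8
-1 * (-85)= 85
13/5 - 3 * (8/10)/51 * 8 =189/85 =2.22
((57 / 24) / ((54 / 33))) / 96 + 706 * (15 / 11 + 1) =253755643 / 152064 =1668.74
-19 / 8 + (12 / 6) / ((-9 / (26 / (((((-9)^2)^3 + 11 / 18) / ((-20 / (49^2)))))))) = -436389010791 / 183742748392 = -2.37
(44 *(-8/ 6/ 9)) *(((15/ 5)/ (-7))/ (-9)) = -176/ 567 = -0.31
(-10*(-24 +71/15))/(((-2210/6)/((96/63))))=-1088/1365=-0.80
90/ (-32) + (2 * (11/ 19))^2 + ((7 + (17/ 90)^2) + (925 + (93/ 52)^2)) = 230720059763/ 247086450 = 933.76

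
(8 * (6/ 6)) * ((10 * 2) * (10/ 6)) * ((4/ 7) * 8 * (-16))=-409600/ 21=-19504.76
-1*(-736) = 736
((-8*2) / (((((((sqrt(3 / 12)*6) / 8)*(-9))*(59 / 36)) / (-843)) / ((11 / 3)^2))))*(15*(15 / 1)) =-435212800 / 59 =-7376488.14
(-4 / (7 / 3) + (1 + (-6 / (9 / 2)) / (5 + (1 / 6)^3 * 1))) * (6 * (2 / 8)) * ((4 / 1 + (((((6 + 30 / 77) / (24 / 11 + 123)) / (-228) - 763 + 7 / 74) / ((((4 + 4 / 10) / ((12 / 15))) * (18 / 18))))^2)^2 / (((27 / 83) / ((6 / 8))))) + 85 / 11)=-7038709015099489901052036939303651269864657587 / 5606023803609999955125435155559232488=-1255561742.45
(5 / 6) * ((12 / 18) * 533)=2665 / 9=296.11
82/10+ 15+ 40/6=448/15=29.87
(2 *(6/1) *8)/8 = 12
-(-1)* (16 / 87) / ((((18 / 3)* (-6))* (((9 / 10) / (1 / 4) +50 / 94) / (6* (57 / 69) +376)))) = -8236280 / 17486739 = -0.47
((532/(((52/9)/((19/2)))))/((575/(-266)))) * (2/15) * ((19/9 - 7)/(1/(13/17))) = 29576008/146625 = 201.71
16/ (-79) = -16/ 79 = -0.20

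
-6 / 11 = -0.55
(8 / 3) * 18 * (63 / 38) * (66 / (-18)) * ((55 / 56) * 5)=-27225 / 19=-1432.89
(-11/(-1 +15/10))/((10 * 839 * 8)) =-11/33560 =-0.00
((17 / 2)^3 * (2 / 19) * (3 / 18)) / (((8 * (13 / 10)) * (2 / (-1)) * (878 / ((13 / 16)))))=-24565 / 51247104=-0.00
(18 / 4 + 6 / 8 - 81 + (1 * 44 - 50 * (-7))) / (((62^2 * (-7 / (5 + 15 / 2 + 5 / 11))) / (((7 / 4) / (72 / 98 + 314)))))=-17777445 / 20867323136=-0.00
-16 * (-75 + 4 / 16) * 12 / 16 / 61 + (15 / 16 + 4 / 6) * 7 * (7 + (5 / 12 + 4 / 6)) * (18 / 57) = 4825391 / 111264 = 43.37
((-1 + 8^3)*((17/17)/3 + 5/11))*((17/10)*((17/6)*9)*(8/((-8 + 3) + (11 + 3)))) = 7679308/495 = 15513.75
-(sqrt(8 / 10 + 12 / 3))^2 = -24 / 5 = -4.80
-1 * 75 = -75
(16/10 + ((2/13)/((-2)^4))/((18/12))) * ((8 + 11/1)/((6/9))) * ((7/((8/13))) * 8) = 166649/40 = 4166.22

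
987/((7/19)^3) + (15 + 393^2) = 8535855/49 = 174201.12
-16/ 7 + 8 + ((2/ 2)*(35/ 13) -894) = -80589/ 91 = -885.59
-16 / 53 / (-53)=16 / 2809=0.01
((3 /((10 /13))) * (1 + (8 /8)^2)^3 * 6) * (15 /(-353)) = -2808 /353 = -7.95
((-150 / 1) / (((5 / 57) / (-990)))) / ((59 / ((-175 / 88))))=-6733125 / 118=-57060.38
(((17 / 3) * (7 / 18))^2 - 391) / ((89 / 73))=-82197635 / 259524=-316.72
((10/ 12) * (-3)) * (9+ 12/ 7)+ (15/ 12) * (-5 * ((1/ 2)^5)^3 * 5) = -24576875/ 917504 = -26.79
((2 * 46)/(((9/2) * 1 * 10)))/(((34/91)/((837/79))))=389298/6715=57.97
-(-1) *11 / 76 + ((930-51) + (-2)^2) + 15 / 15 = 67195 / 76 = 884.14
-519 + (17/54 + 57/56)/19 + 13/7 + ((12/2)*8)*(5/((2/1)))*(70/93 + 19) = 1650445025/890568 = 1853.25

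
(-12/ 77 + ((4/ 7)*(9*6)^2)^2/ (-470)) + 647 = -666336413/ 126665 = -5260.62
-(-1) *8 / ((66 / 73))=292 / 33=8.85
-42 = -42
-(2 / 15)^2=-4 / 225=-0.02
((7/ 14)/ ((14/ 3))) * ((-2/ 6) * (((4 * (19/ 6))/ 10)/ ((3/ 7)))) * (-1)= 19/ 180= 0.11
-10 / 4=-5 / 2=-2.50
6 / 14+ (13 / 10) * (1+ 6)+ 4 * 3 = 1507 / 70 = 21.53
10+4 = 14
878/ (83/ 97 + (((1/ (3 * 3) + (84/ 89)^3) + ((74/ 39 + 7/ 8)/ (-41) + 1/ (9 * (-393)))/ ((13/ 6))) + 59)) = 217990776524343784/ 15089578069710961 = 14.45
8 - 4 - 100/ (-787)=3248/ 787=4.13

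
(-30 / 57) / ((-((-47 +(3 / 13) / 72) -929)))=-3120 / 5785709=-0.00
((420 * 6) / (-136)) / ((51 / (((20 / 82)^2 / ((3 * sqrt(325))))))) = -700 * sqrt(13) / 6315517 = -0.00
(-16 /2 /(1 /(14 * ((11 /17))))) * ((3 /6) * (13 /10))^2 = -13013 /425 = -30.62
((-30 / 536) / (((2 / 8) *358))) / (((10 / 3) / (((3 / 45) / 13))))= -0.00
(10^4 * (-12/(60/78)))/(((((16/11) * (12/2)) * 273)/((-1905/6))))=873125/42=20788.69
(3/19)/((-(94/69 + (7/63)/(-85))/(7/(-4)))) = 52785/259996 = 0.20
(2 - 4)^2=4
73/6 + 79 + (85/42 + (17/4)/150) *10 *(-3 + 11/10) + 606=2764339/4200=658.18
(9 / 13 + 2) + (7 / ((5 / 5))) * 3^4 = 7406 / 13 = 569.69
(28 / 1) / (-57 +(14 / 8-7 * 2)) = -0.40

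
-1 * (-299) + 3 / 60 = 5981 / 20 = 299.05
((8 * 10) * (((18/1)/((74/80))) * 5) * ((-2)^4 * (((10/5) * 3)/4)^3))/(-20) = -777600/37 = -21016.22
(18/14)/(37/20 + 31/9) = 1620/6671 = 0.24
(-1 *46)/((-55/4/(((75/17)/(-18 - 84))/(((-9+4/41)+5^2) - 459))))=18860/57727461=0.00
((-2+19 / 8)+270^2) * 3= 1749609 / 8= 218701.12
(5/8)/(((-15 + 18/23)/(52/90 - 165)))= 170177/23544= 7.23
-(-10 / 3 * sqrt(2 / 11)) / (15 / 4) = 8 * sqrt(22) / 99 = 0.38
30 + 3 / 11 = 333 / 11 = 30.27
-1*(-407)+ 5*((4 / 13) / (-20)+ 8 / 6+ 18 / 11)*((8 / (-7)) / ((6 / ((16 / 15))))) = 54594377 / 135135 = 404.00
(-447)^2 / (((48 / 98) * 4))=3263547 / 32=101985.84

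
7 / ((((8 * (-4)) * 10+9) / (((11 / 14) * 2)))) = -11 / 311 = -0.04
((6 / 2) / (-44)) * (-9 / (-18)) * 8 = -3 / 11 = -0.27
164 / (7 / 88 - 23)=-14432 / 2017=-7.16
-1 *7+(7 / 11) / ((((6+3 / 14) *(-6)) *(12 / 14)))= -7.02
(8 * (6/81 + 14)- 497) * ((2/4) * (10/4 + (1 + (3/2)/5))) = -197201/270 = -730.37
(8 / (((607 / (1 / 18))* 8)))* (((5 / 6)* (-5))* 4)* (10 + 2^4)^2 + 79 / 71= 0.08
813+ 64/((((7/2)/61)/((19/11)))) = 210953/77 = 2739.65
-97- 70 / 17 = -101.12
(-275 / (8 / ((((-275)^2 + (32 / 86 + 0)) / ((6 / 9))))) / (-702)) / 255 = 21.78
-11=-11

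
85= 85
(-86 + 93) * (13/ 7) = 13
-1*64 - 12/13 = -64.92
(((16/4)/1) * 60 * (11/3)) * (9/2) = 3960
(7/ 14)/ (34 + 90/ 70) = 7/ 494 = 0.01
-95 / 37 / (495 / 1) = -19 / 3663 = -0.01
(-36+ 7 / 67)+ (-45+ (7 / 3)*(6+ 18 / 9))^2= 396502 / 603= 657.55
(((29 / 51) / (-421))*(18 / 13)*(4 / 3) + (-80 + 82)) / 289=185850 / 26888849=0.01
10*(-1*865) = -8650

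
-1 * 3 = -3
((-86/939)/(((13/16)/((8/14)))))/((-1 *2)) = 2752/85449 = 0.03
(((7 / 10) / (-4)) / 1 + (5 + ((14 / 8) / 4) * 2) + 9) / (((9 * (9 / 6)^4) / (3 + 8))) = 4312 / 1215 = 3.55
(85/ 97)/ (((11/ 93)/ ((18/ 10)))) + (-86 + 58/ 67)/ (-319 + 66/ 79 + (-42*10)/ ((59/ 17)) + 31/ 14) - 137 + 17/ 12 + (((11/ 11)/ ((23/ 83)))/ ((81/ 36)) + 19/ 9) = -789458467894145/ 6671216507076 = -118.34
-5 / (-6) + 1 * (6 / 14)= 53 / 42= 1.26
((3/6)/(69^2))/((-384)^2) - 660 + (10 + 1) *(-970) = -15908181442559/1404076032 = -11330.00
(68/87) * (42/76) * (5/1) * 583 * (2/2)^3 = 693770/551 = 1259.11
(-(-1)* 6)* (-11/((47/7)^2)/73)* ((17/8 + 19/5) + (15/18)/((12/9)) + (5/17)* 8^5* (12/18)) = -3535991459/27413690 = -128.99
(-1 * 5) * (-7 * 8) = 280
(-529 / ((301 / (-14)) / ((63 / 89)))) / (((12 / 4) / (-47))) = -1044246 / 3827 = -272.86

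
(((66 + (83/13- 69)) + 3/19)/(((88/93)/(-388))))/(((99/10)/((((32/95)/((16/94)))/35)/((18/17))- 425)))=955964917225/15332031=62350.83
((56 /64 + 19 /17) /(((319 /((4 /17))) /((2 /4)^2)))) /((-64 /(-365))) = 98915 /47201792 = 0.00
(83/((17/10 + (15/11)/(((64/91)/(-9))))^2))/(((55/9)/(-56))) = -9423912960/3073704481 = -3.07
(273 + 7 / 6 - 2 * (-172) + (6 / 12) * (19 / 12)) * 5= 3094.79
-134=-134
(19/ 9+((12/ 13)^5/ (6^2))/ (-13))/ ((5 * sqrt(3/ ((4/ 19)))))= 183294326 * sqrt(57)/ 12380765085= 0.11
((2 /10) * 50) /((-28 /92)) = -230 /7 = -32.86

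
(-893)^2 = 797449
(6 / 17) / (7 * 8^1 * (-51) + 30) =-1 / 8007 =-0.00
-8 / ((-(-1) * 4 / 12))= -24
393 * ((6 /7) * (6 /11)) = 14148 /77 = 183.74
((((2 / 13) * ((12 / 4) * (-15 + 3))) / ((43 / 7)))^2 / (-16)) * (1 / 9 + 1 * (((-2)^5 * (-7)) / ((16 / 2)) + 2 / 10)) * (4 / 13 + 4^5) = -2301963552 / 1562405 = -1473.35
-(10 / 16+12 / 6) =-21 / 8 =-2.62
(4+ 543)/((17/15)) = 8205/17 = 482.65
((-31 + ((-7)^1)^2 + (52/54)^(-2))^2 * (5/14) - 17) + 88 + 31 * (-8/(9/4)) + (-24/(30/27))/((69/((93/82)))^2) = 23237214603150913/256010234145120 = 90.77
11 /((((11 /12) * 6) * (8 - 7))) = 2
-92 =-92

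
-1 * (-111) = 111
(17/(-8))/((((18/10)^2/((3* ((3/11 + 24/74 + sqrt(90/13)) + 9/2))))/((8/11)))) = -195925/26862 - 425* sqrt(130)/1287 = -11.06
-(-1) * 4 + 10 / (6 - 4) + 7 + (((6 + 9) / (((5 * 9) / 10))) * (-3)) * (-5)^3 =1266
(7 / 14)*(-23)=-23 / 2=-11.50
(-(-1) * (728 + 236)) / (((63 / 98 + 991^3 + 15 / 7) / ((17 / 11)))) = 0.00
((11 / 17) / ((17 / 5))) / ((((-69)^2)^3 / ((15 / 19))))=275 / 197526211159257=0.00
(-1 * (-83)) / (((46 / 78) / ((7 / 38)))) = 25.93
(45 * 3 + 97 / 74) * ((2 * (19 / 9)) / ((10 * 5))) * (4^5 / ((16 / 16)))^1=98126336 / 8325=11786.95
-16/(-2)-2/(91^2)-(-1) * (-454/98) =27883/8281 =3.37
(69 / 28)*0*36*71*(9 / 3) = 0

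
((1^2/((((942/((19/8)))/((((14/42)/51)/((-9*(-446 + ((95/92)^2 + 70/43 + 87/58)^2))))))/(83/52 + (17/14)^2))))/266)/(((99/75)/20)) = 269889406294400/361045215084549218820597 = 0.00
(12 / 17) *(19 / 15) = 76 / 85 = 0.89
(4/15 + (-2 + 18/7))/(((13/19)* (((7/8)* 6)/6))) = 13376/9555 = 1.40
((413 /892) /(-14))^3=-205379 /5677858304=-0.00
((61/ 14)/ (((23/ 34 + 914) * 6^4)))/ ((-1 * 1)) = -1037/ 282130128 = -0.00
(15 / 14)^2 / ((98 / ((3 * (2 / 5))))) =135 / 9604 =0.01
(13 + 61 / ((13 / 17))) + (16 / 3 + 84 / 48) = 15577 / 156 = 99.85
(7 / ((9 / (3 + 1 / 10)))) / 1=217 / 90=2.41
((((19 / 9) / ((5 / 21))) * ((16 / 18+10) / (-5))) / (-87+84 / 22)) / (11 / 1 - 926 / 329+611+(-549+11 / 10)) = 94340092 / 28970194725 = 0.00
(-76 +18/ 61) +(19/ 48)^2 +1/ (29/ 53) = -300468847/ 4075776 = -73.72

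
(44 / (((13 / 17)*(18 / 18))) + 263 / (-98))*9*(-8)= -2515860 / 637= -3949.54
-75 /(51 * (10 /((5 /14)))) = -25 /476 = -0.05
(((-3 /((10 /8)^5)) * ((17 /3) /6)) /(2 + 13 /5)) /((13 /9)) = -26112 /186875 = -0.14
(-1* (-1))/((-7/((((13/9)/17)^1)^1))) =-13/1071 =-0.01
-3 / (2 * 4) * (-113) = 339 / 8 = 42.38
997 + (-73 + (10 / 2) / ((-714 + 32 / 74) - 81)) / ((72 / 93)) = 79615450 / 88197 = 902.70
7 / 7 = 1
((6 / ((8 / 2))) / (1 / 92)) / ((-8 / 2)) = -69 / 2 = -34.50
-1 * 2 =-2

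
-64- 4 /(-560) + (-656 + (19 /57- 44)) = -320737 /420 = -763.66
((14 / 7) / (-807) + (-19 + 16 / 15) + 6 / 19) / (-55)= 1350839 / 4216575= 0.32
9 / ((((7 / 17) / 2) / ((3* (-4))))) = -3672 / 7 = -524.57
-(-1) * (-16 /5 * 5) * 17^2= -4624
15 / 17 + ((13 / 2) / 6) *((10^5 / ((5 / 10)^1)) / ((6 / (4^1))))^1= 22100135 / 153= 144445.33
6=6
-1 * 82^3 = -551368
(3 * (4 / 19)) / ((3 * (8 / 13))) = 13 / 38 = 0.34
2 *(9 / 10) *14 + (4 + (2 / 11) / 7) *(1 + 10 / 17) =206784 / 6545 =31.59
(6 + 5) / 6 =11 / 6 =1.83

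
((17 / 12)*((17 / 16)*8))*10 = 1445 / 12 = 120.42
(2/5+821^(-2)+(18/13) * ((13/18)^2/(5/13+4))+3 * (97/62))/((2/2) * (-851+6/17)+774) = -4791008613122/69836070259845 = -0.07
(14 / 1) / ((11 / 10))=140 / 11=12.73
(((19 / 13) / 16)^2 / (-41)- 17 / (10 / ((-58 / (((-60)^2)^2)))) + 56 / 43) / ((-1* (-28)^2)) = -1571260801781 / 946041314400000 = -0.00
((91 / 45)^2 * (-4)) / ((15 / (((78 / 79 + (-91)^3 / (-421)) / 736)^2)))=-29380846486925171329 / 4550198031337824000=-6.46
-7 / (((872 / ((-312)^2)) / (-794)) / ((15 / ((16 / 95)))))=6023274075 / 109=55259395.18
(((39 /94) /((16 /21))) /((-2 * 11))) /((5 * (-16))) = 819 /2647040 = 0.00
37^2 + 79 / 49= 1370.61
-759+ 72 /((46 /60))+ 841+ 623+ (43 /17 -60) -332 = 160092 /391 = 409.44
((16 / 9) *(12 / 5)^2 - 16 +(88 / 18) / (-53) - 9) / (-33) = 177113 / 393525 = 0.45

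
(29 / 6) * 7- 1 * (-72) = 635 / 6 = 105.83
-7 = -7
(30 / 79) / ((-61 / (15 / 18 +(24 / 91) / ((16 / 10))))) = -2725 / 438529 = -0.01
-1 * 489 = -489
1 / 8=0.12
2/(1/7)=14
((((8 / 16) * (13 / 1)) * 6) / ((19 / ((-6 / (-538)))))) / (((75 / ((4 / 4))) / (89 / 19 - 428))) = -313677 / 2427725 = -0.13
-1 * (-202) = 202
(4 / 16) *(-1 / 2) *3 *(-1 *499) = 1497 / 8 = 187.12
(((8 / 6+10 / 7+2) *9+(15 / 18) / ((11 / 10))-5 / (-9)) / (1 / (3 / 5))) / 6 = 3061 / 693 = 4.42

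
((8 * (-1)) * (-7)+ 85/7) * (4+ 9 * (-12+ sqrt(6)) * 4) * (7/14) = -102078/7+ 8586 * sqrt(6)/7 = -11578.10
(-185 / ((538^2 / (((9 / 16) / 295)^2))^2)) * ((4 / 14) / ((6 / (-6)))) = 242757 / 29106845270264261312512000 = 0.00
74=74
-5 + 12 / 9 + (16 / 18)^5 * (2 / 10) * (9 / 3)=-3.33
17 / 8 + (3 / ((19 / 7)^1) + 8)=1707 / 152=11.23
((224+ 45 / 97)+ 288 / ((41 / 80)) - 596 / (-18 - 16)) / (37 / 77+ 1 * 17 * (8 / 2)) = 4185249299 / 356502257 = 11.74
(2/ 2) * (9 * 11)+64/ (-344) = 98.81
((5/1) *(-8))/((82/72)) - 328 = -14888/41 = -363.12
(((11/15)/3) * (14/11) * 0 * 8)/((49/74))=0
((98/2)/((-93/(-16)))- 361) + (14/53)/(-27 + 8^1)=-33019825/93651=-352.58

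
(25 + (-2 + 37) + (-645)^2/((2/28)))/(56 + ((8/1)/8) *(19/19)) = 1941470/19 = 102182.63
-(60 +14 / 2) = -67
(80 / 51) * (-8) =-12.55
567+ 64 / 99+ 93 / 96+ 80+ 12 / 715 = 12142391 / 18720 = 648.63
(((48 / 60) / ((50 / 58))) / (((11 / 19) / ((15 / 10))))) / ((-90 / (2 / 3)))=-1102 / 61875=-0.02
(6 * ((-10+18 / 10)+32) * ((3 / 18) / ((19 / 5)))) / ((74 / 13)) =1547 / 1406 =1.10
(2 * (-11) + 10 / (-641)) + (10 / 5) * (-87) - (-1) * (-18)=-214.02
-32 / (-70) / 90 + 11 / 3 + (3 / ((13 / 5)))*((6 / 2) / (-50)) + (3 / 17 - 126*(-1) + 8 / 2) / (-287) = 89877481 / 28542150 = 3.15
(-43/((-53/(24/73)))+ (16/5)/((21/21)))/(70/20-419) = -0.01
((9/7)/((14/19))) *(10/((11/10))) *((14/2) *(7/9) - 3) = 1900/49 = 38.78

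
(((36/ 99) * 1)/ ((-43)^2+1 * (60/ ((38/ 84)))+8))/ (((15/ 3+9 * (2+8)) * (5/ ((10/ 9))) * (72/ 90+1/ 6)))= 16/ 36177471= 0.00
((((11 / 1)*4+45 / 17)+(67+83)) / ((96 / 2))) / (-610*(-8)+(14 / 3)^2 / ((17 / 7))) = 10029 / 11968192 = 0.00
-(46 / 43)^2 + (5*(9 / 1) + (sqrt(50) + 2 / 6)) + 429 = 5*sqrt(2) + 2624779 / 5547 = 480.26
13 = 13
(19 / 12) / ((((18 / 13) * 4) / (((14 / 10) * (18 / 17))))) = 1729 / 4080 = 0.42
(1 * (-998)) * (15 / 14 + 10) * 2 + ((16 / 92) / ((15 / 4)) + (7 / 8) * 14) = -213353417 / 9660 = -22086.28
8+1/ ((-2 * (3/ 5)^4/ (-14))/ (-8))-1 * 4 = -34676/ 81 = -428.10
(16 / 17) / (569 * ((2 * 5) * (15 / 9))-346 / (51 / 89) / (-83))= 83 / 836953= 0.00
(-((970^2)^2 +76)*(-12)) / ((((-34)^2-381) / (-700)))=-297458384185536 / 31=-9595431747920.52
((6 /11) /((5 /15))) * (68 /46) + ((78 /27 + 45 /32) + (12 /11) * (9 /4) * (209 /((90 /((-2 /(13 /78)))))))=-22473403 /364320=-61.69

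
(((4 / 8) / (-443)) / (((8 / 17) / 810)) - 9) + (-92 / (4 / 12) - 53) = -1204757 / 3544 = -339.94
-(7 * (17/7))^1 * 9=-153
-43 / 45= -0.96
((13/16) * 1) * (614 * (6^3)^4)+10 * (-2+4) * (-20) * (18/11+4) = 11945365141792/11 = 1085942285617.45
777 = 777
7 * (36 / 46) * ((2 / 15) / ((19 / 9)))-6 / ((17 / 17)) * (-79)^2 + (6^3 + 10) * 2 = -80831134 / 2185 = -36993.65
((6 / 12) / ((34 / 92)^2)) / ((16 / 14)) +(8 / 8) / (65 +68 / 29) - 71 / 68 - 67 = -36588886 / 564417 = -64.83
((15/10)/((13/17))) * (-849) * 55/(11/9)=-1948455/26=-74940.58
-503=-503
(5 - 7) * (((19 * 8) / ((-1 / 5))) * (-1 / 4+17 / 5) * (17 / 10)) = 40698 / 5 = 8139.60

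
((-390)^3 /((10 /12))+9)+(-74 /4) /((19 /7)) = -2704946317 /38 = -71182797.82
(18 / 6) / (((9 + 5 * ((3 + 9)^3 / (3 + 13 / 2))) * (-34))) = -19 / 197778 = -0.00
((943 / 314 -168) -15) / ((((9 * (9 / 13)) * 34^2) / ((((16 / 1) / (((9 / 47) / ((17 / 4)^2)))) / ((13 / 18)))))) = -2656393 / 50868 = -52.22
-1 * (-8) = 8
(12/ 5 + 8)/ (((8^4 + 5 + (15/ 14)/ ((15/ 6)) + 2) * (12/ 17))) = 1547/ 430860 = 0.00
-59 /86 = -0.69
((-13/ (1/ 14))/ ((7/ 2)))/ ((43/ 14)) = -728/ 43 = -16.93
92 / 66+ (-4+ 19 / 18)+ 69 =13355 / 198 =67.45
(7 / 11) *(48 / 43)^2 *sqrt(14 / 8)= 8064 *sqrt(7) / 20339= 1.05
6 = 6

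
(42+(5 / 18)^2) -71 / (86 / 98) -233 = -3787133 / 13932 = -271.83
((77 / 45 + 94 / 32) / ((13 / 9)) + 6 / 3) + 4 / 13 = 5.53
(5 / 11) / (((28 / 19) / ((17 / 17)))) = 95 / 308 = 0.31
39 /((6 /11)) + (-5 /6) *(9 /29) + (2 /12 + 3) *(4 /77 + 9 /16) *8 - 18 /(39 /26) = 2004539 /26796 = 74.81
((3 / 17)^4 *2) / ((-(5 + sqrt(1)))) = -27 / 83521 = -0.00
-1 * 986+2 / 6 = -2957 / 3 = -985.67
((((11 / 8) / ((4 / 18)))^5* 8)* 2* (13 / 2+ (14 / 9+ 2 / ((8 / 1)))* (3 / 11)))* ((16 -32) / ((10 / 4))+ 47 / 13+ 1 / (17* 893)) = -3513735615277503 / 1243627520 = -2825392.30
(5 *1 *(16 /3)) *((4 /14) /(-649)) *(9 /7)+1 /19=0.04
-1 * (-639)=639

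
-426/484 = -213/242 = -0.88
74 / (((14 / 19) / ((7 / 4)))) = 703 / 4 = 175.75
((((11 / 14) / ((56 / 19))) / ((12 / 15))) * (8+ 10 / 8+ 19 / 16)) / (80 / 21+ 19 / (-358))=93714555 / 101215744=0.93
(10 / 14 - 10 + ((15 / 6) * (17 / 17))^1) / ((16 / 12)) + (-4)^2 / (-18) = -3013 / 504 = -5.98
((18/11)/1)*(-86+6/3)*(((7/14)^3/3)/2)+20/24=-67/33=-2.03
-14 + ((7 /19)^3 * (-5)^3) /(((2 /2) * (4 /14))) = -492177 /13718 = -35.88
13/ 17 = 0.76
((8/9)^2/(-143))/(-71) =64/822393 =0.00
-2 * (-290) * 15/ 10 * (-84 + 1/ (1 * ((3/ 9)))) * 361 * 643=-16357707810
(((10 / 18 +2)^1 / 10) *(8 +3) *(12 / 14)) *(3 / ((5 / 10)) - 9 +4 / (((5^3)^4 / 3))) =-61767577113 / 8544921875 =-7.23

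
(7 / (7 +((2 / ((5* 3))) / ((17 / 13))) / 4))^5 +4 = 2941960837824332572 / 590519224617158143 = 4.98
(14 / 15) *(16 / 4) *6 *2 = 224 / 5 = 44.80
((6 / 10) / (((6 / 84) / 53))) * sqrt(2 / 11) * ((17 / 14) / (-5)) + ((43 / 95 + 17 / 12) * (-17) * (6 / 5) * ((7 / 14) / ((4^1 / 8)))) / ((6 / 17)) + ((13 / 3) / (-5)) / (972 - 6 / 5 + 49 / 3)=-701469101 / 6492300 - 2703 * sqrt(22) / 275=-154.15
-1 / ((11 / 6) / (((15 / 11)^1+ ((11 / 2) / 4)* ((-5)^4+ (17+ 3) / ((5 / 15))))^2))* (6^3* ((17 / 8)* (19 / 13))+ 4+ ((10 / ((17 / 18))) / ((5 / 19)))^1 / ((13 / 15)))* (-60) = 345601823857875 / 16456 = 21001569267.01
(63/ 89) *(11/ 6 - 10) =-1029/ 178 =-5.78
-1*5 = -5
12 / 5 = 2.40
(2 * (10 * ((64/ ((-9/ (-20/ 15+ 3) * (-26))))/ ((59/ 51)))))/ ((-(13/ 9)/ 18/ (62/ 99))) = -6745600/ 109681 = -61.50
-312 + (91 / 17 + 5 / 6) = -31193 / 102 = -305.81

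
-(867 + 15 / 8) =-6951 / 8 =-868.88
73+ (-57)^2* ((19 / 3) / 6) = 7005 / 2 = 3502.50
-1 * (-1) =1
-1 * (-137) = 137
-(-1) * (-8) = -8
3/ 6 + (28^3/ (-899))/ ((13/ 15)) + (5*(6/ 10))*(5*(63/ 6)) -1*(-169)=3492369/ 11687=298.83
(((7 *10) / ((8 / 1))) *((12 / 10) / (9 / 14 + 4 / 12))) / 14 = 63 / 82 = 0.77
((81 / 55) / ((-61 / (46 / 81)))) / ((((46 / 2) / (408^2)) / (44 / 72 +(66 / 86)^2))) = -67158976 / 563945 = -119.09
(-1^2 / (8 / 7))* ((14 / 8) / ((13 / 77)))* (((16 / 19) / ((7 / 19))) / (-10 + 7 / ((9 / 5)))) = 441 / 130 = 3.39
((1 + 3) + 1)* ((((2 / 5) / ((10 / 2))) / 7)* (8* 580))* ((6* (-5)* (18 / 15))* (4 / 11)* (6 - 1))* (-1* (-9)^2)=1405739.22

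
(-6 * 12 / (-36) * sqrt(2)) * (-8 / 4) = -4 * sqrt(2) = -5.66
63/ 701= 0.09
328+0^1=328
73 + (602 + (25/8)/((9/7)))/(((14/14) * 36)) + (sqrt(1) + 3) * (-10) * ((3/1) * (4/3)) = -181985/2592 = -70.21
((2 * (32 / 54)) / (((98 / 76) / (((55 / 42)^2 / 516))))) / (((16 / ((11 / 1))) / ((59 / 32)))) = 37301275 / 9633810816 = 0.00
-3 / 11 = -0.27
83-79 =4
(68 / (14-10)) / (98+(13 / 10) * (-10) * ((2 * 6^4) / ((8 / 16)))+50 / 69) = -1173 / 4643236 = -0.00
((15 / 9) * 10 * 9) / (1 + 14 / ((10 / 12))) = 750 / 89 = 8.43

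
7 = 7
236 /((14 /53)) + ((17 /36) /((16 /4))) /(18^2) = 291786743 /326592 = 893.43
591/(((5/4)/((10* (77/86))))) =182028/43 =4233.21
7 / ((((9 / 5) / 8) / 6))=560 / 3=186.67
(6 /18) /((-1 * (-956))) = 1 /2868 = 0.00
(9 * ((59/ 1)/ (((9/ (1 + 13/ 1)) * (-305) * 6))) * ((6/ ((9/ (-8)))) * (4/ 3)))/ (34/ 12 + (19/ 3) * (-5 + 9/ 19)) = -52864/ 425475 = -0.12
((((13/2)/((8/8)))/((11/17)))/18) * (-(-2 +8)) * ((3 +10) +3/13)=-1462/33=-44.30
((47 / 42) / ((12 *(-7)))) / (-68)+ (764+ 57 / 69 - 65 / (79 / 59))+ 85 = 801.28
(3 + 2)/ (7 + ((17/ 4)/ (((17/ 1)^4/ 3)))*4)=24565/ 34394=0.71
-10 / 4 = -5 / 2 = -2.50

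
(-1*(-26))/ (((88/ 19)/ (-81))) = -20007/ 44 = -454.70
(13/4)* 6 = 39/2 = 19.50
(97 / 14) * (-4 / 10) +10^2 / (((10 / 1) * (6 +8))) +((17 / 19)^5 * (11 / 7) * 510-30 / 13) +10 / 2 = 518466447661 / 1126625045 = 460.19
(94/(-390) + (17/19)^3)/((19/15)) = 635662/1694173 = 0.38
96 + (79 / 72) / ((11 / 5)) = 76427 / 792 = 96.50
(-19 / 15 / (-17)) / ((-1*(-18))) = 19 / 4590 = 0.00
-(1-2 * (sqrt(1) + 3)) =7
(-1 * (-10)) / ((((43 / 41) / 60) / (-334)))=-8216400 / 43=-191079.07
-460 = -460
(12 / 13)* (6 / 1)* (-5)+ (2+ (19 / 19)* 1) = -321 / 13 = -24.69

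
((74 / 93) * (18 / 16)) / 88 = 111 / 10912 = 0.01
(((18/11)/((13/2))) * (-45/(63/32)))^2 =33177600/1002001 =33.11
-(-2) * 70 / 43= 140 / 43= 3.26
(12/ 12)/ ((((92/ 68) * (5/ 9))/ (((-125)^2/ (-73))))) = -284.77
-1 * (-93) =93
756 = 756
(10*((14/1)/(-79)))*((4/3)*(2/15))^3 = -14336/1439775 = -0.01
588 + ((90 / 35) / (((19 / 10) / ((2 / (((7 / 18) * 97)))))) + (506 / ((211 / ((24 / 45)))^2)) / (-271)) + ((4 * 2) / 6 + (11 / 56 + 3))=1162226763556578521 / 1961228166546600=592.60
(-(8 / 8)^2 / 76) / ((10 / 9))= -0.01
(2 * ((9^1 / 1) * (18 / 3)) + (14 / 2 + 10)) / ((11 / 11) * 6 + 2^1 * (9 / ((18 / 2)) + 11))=25 / 6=4.17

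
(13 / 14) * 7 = 6.50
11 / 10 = 1.10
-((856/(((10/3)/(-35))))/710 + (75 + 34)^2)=-4213261/355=-11868.34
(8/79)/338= 0.00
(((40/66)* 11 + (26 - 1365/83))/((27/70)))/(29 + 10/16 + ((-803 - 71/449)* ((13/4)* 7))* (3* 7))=-1015566160/9265474444509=-0.00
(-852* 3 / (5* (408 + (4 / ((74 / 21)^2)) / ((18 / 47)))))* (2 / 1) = -13996656 / 5597035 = -2.50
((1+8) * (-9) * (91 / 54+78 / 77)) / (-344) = 33657 / 52976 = 0.64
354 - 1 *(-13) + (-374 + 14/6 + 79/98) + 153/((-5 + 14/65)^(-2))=4345908647/1242150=3498.70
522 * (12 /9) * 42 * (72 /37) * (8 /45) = 1870848 /185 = 10112.69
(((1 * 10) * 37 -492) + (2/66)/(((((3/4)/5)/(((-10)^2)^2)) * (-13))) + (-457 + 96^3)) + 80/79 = 89879197621/101673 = 884002.61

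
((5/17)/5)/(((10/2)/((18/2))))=9/85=0.11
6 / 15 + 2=12 / 5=2.40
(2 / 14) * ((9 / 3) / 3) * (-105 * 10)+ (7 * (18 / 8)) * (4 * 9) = 417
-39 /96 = -13 /32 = -0.41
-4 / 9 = -0.44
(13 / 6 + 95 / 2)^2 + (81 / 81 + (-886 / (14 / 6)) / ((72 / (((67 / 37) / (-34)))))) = 2468.06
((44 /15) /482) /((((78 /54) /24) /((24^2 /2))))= 456192 /15665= 29.12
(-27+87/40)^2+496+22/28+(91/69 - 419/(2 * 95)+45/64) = 1112.88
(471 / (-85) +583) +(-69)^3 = -27874181 / 85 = -327931.54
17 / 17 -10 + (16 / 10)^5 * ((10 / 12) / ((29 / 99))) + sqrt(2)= sqrt(2) + 377547 / 18125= 22.24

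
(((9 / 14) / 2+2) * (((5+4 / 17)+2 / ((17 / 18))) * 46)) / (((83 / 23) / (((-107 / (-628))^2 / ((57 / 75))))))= 1230230828125 / 148022569184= 8.31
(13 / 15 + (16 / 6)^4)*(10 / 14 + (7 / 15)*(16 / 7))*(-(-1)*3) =3895397 / 14175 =274.81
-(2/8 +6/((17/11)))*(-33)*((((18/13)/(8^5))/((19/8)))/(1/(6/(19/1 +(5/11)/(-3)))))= 0.00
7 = 7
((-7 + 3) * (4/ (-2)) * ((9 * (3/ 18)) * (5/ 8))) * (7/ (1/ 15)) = 1575/ 2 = 787.50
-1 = -1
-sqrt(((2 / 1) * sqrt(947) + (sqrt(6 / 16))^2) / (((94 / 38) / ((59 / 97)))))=-sqrt(30663834 + 163540448 * sqrt(947)) / 18236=-3.90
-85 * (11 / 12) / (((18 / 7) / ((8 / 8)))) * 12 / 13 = -6545 / 234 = -27.97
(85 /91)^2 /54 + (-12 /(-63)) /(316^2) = 90193097 /5581625868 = 0.02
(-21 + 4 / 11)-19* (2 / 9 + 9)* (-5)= 84692 / 99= 855.47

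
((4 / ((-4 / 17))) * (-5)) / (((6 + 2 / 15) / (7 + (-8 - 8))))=-11475 / 92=-124.73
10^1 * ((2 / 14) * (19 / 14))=95 / 49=1.94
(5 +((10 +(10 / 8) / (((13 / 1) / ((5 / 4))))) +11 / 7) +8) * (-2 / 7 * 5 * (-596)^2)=-7981481510 / 637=-12529798.29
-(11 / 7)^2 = -121 / 49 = -2.47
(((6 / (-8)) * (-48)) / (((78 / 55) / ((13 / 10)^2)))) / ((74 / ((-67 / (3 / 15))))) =-28743 / 148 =-194.21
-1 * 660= -660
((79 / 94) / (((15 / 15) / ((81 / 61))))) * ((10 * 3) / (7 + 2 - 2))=95985 / 20069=4.78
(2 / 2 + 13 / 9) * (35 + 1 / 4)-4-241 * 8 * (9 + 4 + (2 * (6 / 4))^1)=-184595 / 6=-30765.83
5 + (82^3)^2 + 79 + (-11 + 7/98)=4256093400959/14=304006671497.07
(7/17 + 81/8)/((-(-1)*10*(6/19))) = 27227/8160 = 3.34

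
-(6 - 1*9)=3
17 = 17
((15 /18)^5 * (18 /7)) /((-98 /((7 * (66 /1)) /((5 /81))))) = -78.92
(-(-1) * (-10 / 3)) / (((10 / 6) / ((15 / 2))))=-15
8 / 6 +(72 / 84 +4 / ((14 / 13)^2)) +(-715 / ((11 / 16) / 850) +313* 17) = -129164984 / 147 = -878673.36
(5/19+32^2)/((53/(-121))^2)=284928501/53371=5338.64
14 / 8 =7 / 4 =1.75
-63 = -63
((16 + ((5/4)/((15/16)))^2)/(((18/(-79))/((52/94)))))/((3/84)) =-4600960/3807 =-1208.55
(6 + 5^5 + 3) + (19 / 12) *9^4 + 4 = 13526.25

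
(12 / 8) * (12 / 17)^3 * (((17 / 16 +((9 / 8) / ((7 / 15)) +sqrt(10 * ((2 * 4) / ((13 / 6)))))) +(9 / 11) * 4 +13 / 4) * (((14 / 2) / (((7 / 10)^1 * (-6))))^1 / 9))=-369450 / 378301 - 1920 * sqrt(390) / 63869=-1.57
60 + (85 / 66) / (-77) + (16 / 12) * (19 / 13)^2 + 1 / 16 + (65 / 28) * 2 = 464035877 / 6870864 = 67.54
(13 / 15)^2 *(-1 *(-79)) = 13351 / 225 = 59.34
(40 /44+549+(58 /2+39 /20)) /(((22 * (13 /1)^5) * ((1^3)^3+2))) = 127789 /5391174360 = 0.00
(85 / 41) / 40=17 / 328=0.05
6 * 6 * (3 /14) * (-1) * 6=-324 /7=-46.29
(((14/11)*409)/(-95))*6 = -34356/1045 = -32.88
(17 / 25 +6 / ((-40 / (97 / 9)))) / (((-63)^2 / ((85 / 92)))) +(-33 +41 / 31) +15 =-11327039047 / 679175280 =-16.68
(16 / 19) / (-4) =-0.21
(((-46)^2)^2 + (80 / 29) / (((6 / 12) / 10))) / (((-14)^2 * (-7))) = -32461956 / 9947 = -3263.49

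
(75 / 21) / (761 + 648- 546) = 25 / 6041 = 0.00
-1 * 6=-6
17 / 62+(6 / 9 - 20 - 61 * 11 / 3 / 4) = -9297 / 124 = -74.98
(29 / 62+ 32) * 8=8052 / 31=259.74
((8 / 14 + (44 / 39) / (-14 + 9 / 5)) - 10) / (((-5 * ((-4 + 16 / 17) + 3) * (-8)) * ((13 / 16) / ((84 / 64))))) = 1347709 / 206180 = 6.54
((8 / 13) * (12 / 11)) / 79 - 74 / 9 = -835114 / 101673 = -8.21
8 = 8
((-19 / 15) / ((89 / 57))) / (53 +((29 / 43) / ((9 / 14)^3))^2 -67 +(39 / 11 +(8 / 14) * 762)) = -27314288666973 / 14525839488164255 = -0.00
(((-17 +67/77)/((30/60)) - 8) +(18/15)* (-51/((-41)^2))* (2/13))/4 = -84692156/8413405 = -10.07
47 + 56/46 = 1109/23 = 48.22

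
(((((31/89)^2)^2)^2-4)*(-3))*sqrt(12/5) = 94473013990625298*sqrt(15)/19682944028510405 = 18.59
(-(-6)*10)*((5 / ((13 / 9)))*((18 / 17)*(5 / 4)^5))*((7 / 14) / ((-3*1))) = -6328125 / 56576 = -111.85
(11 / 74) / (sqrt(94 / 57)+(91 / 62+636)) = 768208551 / 3294387049229- 21142 * sqrt(5358) / 3294387049229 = 0.00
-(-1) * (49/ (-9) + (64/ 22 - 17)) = -1934/ 99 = -19.54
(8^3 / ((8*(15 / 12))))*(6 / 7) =1536 / 35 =43.89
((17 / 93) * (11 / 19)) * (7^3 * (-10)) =-641410 / 1767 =-362.99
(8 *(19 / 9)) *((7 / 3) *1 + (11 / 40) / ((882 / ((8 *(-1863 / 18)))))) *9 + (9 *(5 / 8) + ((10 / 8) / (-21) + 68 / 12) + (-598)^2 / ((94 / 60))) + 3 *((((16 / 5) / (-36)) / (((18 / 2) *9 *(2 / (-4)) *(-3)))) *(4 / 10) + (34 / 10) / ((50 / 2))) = 383768279890201 / 1678887000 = 228584.94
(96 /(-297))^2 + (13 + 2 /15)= 648719 /49005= 13.24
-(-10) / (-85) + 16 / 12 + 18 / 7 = 1352 / 357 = 3.79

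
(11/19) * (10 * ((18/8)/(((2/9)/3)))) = 13365/76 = 175.86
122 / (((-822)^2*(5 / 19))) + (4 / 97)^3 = 1165897447 / 1541696358330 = 0.00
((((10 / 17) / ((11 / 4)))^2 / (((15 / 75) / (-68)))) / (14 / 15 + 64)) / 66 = -40000 / 11019349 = -0.00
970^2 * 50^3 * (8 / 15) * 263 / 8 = 2062139166666.67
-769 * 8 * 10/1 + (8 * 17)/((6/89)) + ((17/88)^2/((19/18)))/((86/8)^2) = -1517621812813/25505106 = -59502.67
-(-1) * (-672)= -672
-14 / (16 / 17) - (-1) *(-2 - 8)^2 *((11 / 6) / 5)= 523 / 24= 21.79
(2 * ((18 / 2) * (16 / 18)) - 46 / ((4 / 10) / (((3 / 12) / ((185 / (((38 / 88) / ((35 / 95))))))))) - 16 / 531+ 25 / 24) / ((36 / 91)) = 5295642001 / 124483392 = 42.54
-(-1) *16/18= 8/9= 0.89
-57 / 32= -1.78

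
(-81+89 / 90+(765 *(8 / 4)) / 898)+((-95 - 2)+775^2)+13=24264697411 / 40410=600462.69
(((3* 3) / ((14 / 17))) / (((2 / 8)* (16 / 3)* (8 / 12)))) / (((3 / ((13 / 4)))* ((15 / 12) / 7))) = 5967 / 80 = 74.59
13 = 13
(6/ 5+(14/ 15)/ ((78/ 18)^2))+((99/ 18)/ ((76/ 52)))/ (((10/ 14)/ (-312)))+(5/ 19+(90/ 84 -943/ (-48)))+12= -1736501717/ 1078896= -1609.52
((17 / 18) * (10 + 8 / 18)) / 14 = 799 / 1134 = 0.70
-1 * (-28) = 28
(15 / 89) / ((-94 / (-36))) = 270 / 4183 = 0.06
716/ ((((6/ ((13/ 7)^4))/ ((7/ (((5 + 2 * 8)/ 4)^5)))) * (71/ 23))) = 240815384576/ 298380334959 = 0.81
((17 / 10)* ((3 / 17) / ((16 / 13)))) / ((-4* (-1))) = 39 / 640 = 0.06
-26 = -26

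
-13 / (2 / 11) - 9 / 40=-2869 / 40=-71.72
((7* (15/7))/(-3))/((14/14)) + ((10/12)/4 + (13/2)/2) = -37/24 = -1.54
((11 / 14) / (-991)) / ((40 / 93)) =-1023 / 554960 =-0.00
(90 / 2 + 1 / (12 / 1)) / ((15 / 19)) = 10279 / 180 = 57.11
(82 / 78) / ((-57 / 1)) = -41 / 2223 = -0.02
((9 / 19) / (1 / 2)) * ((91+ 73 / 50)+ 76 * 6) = 246807 / 475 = 519.59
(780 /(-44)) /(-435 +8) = 195 /4697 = 0.04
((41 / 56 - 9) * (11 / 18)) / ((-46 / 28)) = 3.08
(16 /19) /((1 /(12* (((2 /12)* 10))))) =320 /19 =16.84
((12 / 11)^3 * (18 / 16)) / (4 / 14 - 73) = -13608 / 677479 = -0.02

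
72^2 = 5184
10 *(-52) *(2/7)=-1040/7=-148.57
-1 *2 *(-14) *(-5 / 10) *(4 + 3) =-98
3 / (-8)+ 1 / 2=1 / 8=0.12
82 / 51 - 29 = -1397 / 51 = -27.39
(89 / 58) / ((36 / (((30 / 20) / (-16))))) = -89 / 22272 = -0.00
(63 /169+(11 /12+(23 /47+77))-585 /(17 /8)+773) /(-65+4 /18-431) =-2802358959 /2410033288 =-1.16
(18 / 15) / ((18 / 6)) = 2 / 5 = 0.40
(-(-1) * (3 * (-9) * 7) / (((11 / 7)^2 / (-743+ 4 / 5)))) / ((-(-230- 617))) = 4909653 / 73205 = 67.07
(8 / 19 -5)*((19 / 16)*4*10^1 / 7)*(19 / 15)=-551 / 14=-39.36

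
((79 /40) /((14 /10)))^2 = 6241 /3136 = 1.99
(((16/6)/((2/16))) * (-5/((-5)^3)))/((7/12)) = 256/175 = 1.46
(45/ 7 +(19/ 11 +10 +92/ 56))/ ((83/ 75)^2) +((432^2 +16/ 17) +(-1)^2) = 3366165433371/ 18035402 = 186642.11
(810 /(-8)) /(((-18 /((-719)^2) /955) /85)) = 1888393912875 /8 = 236049239109.38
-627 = -627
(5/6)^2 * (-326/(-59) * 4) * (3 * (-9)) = -24450/59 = -414.41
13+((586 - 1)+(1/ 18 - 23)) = 10351/ 18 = 575.06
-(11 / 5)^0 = -1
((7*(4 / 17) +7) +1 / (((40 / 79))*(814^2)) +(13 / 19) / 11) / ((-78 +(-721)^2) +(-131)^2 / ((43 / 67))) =0.00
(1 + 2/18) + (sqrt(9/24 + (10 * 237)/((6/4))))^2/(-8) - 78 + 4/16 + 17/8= -156707/576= -272.06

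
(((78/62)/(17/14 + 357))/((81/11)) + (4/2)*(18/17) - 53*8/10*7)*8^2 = -79164376448/4197555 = -18859.64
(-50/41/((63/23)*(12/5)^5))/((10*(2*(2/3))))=-359375/856977408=-0.00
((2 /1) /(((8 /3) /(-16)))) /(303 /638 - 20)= 7656 /12457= 0.61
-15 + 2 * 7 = -1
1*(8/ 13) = 8/ 13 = 0.62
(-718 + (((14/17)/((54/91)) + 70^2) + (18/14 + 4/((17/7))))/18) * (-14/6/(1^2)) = 12883615/12393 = 1039.59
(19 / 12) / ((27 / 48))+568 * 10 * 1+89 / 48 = 2455777 / 432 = 5684.67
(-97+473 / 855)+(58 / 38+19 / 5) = -77908 / 855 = -91.12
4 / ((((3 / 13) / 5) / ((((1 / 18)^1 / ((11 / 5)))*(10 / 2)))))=3250 / 297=10.94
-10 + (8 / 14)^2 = -474 / 49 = -9.67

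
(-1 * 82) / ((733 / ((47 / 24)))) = -1927 / 8796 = -0.22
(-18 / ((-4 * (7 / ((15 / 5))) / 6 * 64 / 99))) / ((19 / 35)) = 40095 / 1216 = 32.97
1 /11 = 0.09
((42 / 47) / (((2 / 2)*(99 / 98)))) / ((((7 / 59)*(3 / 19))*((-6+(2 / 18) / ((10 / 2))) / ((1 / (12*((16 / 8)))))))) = -274645 / 834438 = -0.33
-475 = -475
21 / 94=0.22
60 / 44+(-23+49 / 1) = 301 / 11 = 27.36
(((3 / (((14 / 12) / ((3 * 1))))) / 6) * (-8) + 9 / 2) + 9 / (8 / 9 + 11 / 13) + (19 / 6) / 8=-1975 / 9744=-0.20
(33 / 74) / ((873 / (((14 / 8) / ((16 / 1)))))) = 0.00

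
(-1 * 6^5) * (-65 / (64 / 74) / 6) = 194805 / 2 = 97402.50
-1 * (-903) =903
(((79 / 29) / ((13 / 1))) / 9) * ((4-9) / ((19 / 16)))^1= -6320 / 64467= -0.10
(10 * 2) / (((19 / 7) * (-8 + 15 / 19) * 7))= -20 / 137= -0.15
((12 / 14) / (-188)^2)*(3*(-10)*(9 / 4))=-405 / 247408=-0.00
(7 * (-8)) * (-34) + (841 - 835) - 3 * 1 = 1907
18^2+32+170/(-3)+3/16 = 14377/48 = 299.52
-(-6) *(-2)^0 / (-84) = -1 / 14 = -0.07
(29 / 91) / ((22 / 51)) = 1479 / 2002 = 0.74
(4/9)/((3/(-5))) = -20/27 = -0.74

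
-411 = -411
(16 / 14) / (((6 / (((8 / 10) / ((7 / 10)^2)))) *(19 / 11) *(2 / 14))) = 3520 / 2793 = 1.26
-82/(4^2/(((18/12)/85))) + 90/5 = 24357/1360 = 17.91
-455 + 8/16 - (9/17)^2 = -262863/578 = -454.78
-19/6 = -3.17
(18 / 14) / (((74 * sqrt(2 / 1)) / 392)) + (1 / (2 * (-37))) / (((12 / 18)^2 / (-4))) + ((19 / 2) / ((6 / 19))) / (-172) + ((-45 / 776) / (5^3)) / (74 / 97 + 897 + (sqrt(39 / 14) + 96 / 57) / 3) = 4.76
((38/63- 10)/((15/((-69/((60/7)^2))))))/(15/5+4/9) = 5957/34875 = 0.17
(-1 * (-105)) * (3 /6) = 105 /2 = 52.50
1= 1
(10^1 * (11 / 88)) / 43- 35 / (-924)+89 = 126386 / 1419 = 89.07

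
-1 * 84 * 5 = -420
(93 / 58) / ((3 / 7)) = 217 / 58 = 3.74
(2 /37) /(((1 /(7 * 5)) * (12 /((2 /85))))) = 0.00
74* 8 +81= 673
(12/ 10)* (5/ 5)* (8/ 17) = 48/ 85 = 0.56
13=13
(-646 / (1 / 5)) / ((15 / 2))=-1292 / 3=-430.67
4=4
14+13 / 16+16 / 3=20.15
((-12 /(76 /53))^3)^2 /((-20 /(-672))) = 2714513636190888 /235229405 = 11539856.75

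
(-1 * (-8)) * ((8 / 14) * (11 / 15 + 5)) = 2752 / 105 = 26.21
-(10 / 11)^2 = -100 / 121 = -0.83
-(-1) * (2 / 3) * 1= 2 / 3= 0.67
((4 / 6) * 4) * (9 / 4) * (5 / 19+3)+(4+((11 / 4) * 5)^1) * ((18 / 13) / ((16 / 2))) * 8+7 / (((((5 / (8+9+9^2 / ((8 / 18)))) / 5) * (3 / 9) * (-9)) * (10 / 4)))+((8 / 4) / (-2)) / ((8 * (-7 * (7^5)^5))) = -39458133253785351535813879823 / 278244917207879437619436360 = -141.81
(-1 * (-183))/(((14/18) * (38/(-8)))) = -6588/133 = -49.53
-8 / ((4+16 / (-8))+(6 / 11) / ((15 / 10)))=-44 / 13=-3.38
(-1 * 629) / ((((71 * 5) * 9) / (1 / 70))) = -629 / 223650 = -0.00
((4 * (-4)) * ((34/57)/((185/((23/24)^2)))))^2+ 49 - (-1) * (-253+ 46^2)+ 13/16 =275658304456321/144111344400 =1912.81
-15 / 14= -1.07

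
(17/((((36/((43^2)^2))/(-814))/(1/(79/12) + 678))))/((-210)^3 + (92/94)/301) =2988025706131000997/31050641968098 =96230.72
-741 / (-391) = 741 / 391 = 1.90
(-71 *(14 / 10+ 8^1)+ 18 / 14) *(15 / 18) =-11657 / 21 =-555.10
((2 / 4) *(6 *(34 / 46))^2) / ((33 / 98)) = 169932 / 5819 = 29.20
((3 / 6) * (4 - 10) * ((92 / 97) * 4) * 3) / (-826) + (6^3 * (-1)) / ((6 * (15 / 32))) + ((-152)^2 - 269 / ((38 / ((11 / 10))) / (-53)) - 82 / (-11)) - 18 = 3923369459573 / 167454980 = 23429.40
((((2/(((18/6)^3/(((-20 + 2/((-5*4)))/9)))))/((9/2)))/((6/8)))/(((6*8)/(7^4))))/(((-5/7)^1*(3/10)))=1126069/98415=11.44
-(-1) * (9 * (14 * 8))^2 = 1016064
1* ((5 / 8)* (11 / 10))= 11 / 16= 0.69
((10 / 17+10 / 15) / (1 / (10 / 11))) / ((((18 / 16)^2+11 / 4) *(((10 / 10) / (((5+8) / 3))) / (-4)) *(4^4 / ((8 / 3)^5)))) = -272629760 / 105105033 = -2.59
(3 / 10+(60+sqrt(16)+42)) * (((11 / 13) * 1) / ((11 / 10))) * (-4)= -4252 / 13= -327.08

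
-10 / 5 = -2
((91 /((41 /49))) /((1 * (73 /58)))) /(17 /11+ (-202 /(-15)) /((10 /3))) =35560525 /2298624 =15.47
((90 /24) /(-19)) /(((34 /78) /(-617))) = 279.37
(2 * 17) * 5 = 170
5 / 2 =2.50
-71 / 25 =-2.84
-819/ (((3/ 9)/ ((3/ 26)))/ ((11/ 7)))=-891/ 2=-445.50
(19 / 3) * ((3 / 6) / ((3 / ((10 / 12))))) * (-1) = -95 / 108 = -0.88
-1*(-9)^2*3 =-243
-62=-62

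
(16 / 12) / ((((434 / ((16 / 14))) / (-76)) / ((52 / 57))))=-3328 / 13671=-0.24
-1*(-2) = 2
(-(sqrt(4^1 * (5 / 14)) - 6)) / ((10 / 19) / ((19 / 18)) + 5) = 2166 / 1985 - 361 * sqrt(70) / 13895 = 0.87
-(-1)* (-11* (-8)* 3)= 264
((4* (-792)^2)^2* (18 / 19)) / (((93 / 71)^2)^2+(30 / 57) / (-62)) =11158307251653826953216 / 5491650623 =2031867651033.89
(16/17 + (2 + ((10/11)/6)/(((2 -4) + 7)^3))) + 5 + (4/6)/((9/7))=1067978/126225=8.46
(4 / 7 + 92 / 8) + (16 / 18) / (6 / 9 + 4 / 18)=183 / 14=13.07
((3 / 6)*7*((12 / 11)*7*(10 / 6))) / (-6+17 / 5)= -2450 / 143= -17.13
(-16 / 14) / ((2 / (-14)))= 8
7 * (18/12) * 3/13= 2.42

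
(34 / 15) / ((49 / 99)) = 1122 / 245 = 4.58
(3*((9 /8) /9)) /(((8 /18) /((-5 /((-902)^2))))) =-135 /26035328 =-0.00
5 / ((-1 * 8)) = -5 / 8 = -0.62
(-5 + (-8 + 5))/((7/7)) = -8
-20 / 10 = -2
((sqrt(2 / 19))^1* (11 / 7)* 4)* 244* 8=85888* sqrt(38) / 133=3980.82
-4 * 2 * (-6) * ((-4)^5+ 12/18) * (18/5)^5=-29700985.65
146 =146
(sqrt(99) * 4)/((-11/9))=-108 * sqrt(11)/11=-32.56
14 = 14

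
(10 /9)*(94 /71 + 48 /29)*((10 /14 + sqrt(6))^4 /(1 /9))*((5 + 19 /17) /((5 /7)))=280691840*sqrt(6) /59143 + 167344647392 /12006029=25563.63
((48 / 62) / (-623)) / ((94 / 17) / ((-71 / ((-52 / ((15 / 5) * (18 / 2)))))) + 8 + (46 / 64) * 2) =-12514176 / 96548526011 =-0.00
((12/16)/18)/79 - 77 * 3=-437975/1896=-231.00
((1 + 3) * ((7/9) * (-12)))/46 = -56/69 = -0.81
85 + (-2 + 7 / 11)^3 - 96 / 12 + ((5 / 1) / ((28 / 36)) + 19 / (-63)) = 6757822 / 83853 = 80.59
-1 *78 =-78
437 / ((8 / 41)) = 17917 / 8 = 2239.62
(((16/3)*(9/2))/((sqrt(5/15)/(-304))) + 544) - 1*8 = 536 - 7296*sqrt(3) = -12101.04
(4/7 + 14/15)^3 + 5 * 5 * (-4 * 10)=-1153680688/1157625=-996.59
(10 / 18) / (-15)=-1 / 27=-0.04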